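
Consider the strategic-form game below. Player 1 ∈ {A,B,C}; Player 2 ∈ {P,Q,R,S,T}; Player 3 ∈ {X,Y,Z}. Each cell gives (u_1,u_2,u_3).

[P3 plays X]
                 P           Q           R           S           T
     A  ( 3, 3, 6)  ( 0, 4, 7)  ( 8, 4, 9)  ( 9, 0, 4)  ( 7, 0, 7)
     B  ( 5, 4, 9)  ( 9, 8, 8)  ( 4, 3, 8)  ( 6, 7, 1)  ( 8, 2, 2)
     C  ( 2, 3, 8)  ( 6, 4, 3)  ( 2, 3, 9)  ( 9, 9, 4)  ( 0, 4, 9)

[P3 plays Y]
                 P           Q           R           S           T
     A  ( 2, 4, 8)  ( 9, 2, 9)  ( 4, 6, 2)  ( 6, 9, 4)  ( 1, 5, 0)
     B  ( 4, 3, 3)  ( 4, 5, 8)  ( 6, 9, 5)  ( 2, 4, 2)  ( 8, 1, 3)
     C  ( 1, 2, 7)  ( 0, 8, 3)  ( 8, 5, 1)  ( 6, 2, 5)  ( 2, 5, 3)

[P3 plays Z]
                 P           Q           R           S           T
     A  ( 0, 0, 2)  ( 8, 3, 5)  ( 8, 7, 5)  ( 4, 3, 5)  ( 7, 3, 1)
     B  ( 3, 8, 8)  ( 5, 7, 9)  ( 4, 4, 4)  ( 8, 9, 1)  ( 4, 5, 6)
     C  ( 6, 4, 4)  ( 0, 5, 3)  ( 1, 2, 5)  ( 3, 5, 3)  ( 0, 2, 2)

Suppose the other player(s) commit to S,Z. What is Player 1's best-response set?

u_1(A vs S,Z) = 4
u_1(B vs S,Z) = 8
u_1(C vs S,Z) = 3
max payoff 8 at {B}

P1 best: {B}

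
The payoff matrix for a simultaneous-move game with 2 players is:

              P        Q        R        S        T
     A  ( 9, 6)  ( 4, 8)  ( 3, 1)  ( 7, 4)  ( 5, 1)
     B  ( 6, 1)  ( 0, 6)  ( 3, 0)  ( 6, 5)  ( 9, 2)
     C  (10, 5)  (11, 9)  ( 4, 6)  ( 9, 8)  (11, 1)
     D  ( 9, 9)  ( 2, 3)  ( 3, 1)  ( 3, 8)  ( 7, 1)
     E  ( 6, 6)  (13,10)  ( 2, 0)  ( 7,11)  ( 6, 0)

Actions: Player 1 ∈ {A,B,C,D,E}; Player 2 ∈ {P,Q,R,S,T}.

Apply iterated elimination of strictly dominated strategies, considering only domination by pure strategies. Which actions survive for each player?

Remaining: P1:{C,E} P2:{Q,S}

P1 drop A (C beats it: P:10>9 Q:11>4 R:4>3 S:9>7 T:11>5)
P1 drop B (C beats it: P:10>6 Q:11>0 R:4>3 S:9>6 T:11>9)
P1 drop D (C beats it: P:10>9 Q:11>2 R:4>3 S:9>3 T:11>7)
P2 drop P (Q beats it: C:9>5 E:10>6)
P2 drop R (Q beats it: C:9>6 E:10>0)
P2 drop T (Q beats it: C:9>1 E:10>0)
P1→{C,E} P2→{Q,S}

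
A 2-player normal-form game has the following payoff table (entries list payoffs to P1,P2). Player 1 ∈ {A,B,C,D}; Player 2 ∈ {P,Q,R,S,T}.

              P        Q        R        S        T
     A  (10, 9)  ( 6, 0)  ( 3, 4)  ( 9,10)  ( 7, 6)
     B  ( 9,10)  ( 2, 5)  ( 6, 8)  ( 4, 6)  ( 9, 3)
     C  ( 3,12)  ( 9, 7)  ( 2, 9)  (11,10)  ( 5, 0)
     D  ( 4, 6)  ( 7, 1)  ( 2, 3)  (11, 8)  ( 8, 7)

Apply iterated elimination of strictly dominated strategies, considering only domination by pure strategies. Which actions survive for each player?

Survivors P1:{A,C,D} P2:{P,S}

P2 drop Q (P beats it: A:9>0 B:10>5 C:12>7 D:6>1)
P2 drop R (P beats it: A:9>4 B:10>8 C:12>9 D:6>3)
P2 drop T (S beats it: A:10>6 B:6>3 C:10>0 D:8>7)
P1 drop B (A beats it: P:10>9 S:9>4)
P1→{A,C,D} P2→{P,S}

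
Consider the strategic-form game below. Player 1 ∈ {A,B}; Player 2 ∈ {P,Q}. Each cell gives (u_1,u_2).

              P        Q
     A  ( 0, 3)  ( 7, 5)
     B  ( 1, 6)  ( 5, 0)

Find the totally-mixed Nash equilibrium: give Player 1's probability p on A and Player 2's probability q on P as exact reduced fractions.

P1 indiff ⇒ q·0+(1-q)·7 = q·1+(1-q)·5 ⇒ q(-1) = (1-q)(-2) ⇒ q = 2/3
P2 indiff ⇒ p·3+(1-p)·6 = p·5+(1-p)·0 ⇒ p(-2) = (1-p)(-6) ⇒ p = 3/4

(p,q) = (3/4, 2/3)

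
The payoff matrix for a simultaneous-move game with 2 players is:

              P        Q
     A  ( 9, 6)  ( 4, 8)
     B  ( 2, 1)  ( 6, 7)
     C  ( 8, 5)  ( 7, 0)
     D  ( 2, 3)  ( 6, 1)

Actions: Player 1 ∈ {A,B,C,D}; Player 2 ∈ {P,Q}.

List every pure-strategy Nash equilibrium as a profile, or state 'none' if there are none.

PSNE: ∅

(A,P): not NE [P2→Q gives 8>6]
(A,Q): not NE [P1→C gives 7>4]
(B,P): not NE [P1→A gives 9>2; P2→Q gives 7>1]
(B,Q): not NE [P1→C gives 7>6]
(C,P): not NE [P1→A gives 9>8]
(C,Q): not NE [P2→P gives 5>0]
(D,P): not NE [P1→A gives 9>2]
(D,Q): not NE [P1→C gives 7>6; P2→P gives 3>1]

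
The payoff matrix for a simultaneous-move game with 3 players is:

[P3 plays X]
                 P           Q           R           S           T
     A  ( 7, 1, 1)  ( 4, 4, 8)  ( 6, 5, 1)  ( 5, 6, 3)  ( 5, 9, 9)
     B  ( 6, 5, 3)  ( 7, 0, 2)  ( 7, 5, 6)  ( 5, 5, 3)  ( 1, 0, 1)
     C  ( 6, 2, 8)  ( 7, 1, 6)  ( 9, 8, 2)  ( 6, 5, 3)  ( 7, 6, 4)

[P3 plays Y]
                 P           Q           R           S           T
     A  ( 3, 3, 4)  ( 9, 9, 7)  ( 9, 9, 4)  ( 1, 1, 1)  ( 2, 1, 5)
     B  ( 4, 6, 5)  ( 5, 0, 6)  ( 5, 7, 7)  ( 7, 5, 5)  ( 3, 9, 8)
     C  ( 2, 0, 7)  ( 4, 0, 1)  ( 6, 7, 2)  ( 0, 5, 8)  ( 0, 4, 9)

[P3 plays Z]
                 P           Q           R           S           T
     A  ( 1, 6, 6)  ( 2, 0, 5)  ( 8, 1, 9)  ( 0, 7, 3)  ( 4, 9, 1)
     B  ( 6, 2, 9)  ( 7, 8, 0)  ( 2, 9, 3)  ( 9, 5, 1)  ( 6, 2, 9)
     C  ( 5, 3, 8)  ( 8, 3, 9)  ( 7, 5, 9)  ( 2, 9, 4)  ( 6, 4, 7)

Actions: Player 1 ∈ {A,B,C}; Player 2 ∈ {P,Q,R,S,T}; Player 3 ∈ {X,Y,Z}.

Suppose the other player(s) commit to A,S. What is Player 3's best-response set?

u_3(X vs A,S) = 3
u_3(Y vs A,S) = 1
u_3(Z vs A,S) = 3
max payoff 3 at {X,Z}

argmax u_3 = {X,Z}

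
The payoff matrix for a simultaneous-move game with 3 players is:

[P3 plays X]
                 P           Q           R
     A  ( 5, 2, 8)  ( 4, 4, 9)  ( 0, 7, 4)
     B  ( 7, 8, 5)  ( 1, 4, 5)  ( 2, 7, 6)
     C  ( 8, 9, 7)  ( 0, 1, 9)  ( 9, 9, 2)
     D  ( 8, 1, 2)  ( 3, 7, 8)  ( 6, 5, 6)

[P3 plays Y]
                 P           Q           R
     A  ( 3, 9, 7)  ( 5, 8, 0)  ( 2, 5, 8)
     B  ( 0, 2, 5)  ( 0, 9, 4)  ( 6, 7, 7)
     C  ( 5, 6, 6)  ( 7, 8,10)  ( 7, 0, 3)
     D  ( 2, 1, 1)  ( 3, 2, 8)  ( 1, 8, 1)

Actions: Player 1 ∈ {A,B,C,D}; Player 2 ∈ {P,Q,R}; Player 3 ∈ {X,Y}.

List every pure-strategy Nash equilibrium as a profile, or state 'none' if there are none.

NE set: (C,P,X), (C,Q,Y)

(A,P,X): not NE [P1→D gives 8>5; P2→R gives 7>2]
(A,P,Y): not NE [P1→C gives 5>3; P3→X gives 8>7]
(A,Q,X): not NE [P2→R gives 7>4]
(A,Q,Y): not NE [P1→C gives 7>5; P2→P gives 9>8; P3→X gives 9>0]
(A,R,X): not NE [P1→C gives 9>0; P3→Y gives 8>4]
(A,R,Y): not NE [P1→C gives 7>2; P2→P gives 9>5]
(B,P,X): not NE [P1→D gives 8>7]
(B,P,Y): not NE [P1→C gives 5>0; P2→Q gives 9>2]
(B,Q,X): not NE [P1→A gives 4>1; P2→P gives 8>4]
(B,Q,Y): not NE [P1→C gives 7>0; P3→X gives 5>4]
(B,R,X): not NE [P1→C gives 9>2; P2→P gives 8>7; P3→Y gives 7>6]
(B,R,Y): not NE [P1→C gives 7>6; P2→Q gives 9>7]
(C,P,X): NE
(C,P,Y): not NE [P2→Q gives 8>6; P3→X gives 7>6]
(C,Q,X): not NE [P1→A gives 4>0; P2→R gives 9>1; P3→Y gives 10>9]
(C,Q,Y): NE
(C,R,X): not NE [P3→Y gives 3>2]
(C,R,Y): not NE [P2→Q gives 8>0]
(D,P,X): not NE [P2→Q gives 7>1]
(D,P,Y): not NE [P1→C gives 5>2; P2→R gives 8>1; P3→X gives 2>1]
(D,Q,X): not NE [P1→A gives 4>3]
(D,Q,Y): not NE [P1→C gives 7>3; P2→R gives 8>2]
(D,R,X): not NE [P1→C gives 9>6; P2→Q gives 7>5]
(D,R,Y): not NE [P1→C gives 7>1; P3→X gives 6>1]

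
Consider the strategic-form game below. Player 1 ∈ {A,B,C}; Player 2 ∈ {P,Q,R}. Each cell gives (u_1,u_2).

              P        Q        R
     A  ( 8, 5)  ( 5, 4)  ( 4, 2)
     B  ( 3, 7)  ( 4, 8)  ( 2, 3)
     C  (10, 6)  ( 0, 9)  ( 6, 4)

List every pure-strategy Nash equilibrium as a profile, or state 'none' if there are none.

(A,P): not NE [P1→C gives 10>8]
(A,Q): not NE [P2→P gives 5>4]
(A,R): not NE [P1→C gives 6>4; P2→P gives 5>2]
(B,P): not NE [P1→C gives 10>3; P2→Q gives 8>7]
(B,Q): not NE [P1→A gives 5>4]
(B,R): not NE [P1→C gives 6>2; P2→Q gives 8>3]
(C,P): not NE [P2→Q gives 9>6]
(C,Q): not NE [P1→A gives 5>0]
(C,R): not NE [P2→Q gives 9>4]

PSNE: ∅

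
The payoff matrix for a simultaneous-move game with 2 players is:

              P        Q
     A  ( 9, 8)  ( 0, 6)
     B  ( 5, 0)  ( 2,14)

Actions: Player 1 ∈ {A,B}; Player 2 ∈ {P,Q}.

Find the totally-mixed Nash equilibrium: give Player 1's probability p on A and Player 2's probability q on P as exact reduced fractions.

P1 indiff ⇒ q·9+(1-q)·0 = q·5+(1-q)·2 ⇒ q(4) = (1-q)(2) ⇒ q = 1/3
P2 indiff ⇒ p·8+(1-p)·0 = p·6+(1-p)·14 ⇒ p(2) = (1-p)(14) ⇒ p = 7/8

(p,q) = (7/8, 1/3)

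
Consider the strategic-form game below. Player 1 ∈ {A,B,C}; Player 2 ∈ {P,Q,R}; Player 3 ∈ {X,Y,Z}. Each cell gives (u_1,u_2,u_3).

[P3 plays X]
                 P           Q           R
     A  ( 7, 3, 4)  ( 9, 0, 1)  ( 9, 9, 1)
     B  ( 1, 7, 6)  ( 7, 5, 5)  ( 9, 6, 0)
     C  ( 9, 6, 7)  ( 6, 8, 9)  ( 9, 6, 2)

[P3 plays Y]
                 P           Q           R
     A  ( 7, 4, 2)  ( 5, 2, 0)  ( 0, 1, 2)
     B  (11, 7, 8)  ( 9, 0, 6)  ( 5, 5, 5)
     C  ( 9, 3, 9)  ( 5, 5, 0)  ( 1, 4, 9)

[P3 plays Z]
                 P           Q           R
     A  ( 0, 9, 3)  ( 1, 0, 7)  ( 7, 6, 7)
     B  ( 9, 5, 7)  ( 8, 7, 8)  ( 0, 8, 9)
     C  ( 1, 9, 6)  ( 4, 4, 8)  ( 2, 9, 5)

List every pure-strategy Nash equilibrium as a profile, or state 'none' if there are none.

(A,P,X): not NE [P1→C gives 9>7; P2→R gives 9>3]
(A,P,Y): not NE [P1→B gives 11>7; P3→X gives 4>2]
(A,P,Z): not NE [P1→B gives 9>0; P3→X gives 4>3]
(A,Q,X): not NE [P2→R gives 9>0; P3→Z gives 7>1]
(A,Q,Y): not NE [P1→B gives 9>5; P2→P gives 4>2; P3→Z gives 7>0]
(A,Q,Z): not NE [P1→B gives 8>1; P2→P gives 9>0]
(A,R,X): not NE [P3→Z gives 7>1]
(A,R,Y): not NE [P1→B gives 5>0; P2→P gives 4>1; P3→Z gives 7>2]
(A,R,Z): not NE [P2→P gives 9>6]
(B,P,X): not NE [P1→C gives 9>1; P3→Y gives 8>6]
(B,P,Y): NE
(B,P,Z): not NE [P2→R gives 8>5; P3→Y gives 8>7]
(B,Q,X): not NE [P1→A gives 9>7; P2→P gives 7>5; P3→Z gives 8>5]
(B,Q,Y): not NE [P2→P gives 7>0; P3→Z gives 8>6]
(B,Q,Z): not NE [P2→R gives 8>7]
(B,R,X): not NE [P2→P gives 7>6; P3→Z gives 9>0]
(B,R,Y): not NE [P2→P gives 7>5; P3→Z gives 9>5]
(B,R,Z): not NE [P1→A gives 7>0]
(C,P,X): not NE [P2→Q gives 8>6; P3→Y gives 9>7]
(C,P,Y): not NE [P1→B gives 11>9; P2→Q gives 5>3]
(C,P,Z): not NE [P1→B gives 9>1; P3→Y gives 9>6]
(C,Q,X): not NE [P1→A gives 9>6]
(C,Q,Y): not NE [P1→B gives 9>5; P3→X gives 9>0]
(C,Q,Z): not NE [P1→B gives 8>4; P2→R gives 9>4; P3→X gives 9>8]
(C,R,X): not NE [P2→Q gives 8>6; P3→Y gives 9>2]
(C,R,Y): not NE [P1→B gives 5>1; P2→Q gives 5>4]
(C,R,Z): not NE [P1→A gives 7>2; P3→Y gives 9>5]

PSNE = {(B,P,Y)}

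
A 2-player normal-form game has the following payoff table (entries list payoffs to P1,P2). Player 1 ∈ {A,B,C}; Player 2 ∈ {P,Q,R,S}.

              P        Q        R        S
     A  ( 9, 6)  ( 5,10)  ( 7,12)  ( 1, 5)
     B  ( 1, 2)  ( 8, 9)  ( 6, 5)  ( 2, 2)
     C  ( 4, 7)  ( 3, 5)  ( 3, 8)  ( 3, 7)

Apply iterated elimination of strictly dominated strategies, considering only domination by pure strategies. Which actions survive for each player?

Remaining: P1:{A,B} P2:{Q,R}

P2 drop P (R beats it: A:12>6 B:5>2 C:8>7)
P2 drop S (R beats it: A:12>5 B:5>2 C:8>7)
P1 drop C (A beats it: Q:5>3 R:7>3)
P1→{A,B} P2→{Q,R}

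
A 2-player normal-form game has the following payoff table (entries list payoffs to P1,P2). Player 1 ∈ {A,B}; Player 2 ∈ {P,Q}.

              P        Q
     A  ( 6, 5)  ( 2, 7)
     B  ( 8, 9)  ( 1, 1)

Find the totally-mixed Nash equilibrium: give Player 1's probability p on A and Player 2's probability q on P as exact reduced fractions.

P1 mixes 4/5 on A; P2 mixes 1/3 on P

P1 indiff ⇒ q·6+(1-q)·2 = q·8+(1-q)·1 ⇒ q(-2) = (1-q)(-1) ⇒ q = 1/3
P2 indiff ⇒ p·5+(1-p)·9 = p·7+(1-p)·1 ⇒ p(-2) = (1-p)(-8) ⇒ p = 4/5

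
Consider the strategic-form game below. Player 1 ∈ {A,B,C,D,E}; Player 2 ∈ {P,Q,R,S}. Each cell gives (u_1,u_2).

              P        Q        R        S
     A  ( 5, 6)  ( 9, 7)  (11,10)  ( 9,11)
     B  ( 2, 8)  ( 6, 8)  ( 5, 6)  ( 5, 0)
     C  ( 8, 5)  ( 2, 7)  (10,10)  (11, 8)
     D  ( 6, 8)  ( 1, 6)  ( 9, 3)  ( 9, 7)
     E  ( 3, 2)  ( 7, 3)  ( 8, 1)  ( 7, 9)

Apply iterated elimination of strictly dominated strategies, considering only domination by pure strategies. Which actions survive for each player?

Survivors P1:{A,C} P2:{R,S}

P1 drop B (A beats it: P:5>2 Q:9>6 R:11>5 S:9>5)
P1 drop D (C beats it: P:8>6 Q:2>1 R:10>9 S:11>9)
P1 drop E (A beats it: P:5>3 Q:9>7 R:11>8 S:9>7)
P2 drop P (Q beats it: A:7>6 C:7>5)
P2 drop Q (R beats it: A:10>7 C:10>7)
P1→{A,C} P2→{R,S}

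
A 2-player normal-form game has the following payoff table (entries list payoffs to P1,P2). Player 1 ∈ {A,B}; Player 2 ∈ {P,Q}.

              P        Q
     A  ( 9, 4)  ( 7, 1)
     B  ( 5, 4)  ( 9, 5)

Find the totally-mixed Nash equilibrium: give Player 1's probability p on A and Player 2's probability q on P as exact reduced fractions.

p=1/4, q=1/3

P1 indiff ⇒ q·9+(1-q)·7 = q·5+(1-q)·9 ⇒ q(4) = (1-q)(2) ⇒ q = 1/3
P2 indiff ⇒ p·4+(1-p)·4 = p·1+(1-p)·5 ⇒ p(3) = (1-p)(1) ⇒ p = 1/4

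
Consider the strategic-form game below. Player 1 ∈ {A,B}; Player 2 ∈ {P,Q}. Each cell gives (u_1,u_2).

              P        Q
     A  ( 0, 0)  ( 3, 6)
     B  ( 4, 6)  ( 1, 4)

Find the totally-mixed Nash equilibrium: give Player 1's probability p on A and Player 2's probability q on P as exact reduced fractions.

P1 indiff ⇒ q·0+(1-q)·3 = q·4+(1-q)·1 ⇒ q(-4) = (1-q)(-2) ⇒ q = 1/3
P2 indiff ⇒ p·0+(1-p)·6 = p·6+(1-p)·4 ⇒ p(-6) = (1-p)(-2) ⇒ p = 1/4

(p,q) = (1/4, 1/3)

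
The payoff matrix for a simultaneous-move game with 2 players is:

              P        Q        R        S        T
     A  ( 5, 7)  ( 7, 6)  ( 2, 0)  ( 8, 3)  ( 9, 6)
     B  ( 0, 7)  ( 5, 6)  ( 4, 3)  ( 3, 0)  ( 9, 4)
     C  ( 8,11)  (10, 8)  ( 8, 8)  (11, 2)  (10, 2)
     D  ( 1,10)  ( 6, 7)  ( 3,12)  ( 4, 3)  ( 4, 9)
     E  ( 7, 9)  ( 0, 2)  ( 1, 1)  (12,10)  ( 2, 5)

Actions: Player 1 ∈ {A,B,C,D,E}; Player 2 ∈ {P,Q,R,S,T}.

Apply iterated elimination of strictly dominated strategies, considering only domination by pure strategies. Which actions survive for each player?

Remaining: P1:{C,E} P2:{P,S}

P1 drop A (C beats it: P:8>5 Q:10>7 R:8>2 S:11>8 T:10>9)
P1 drop B (C beats it: P:8>0 Q:10>5 R:8>4 S:11>3 T:10>9)
P1 drop D (C beats it: P:8>1 Q:10>6 R:8>3 S:11>4 T:10>4)
P2 drop Q (P beats it: C:11>8 E:9>2)
P2 drop R (P beats it: C:11>8 E:9>1)
P2 drop T (P beats it: C:11>2 E:9>5)
P1→{C,E} P2→{P,S}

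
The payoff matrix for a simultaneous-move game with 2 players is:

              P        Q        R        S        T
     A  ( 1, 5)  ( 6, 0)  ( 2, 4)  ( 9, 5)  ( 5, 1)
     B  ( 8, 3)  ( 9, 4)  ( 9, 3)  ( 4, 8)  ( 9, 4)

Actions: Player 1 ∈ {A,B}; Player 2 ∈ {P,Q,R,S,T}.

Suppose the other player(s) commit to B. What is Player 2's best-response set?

u_2(P vs B) = 3
u_2(Q vs B) = 4
u_2(R vs B) = 3
u_2(S vs B) = 8
u_2(T vs B) = 4
max payoff 8 at {S}

BR_2 = {S}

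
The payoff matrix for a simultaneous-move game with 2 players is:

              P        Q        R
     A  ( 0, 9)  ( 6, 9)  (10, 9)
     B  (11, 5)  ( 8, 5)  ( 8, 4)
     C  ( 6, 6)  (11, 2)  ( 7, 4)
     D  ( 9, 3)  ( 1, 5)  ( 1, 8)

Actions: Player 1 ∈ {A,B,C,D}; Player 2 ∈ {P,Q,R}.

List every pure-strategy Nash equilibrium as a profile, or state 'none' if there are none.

(A,P): not NE [P1→B gives 11>0]
(A,Q): not NE [P1→C gives 11>6]
(A,R): NE
(B,P): NE
(B,Q): not NE [P1→C gives 11>8]
(B,R): not NE [P1→A gives 10>8; P2→Q gives 5>4]
(C,P): not NE [P1→B gives 11>6]
(C,Q): not NE [P2→P gives 6>2]
(C,R): not NE [P1→A gives 10>7; P2→P gives 6>4]
(D,P): not NE [P1→B gives 11>9; P2→R gives 8>3]
(D,Q): not NE [P1→C gives 11>1; P2→R gives 8>5]
(D,R): not NE [P1→A gives 10>1]

NE set: (A,R), (B,P)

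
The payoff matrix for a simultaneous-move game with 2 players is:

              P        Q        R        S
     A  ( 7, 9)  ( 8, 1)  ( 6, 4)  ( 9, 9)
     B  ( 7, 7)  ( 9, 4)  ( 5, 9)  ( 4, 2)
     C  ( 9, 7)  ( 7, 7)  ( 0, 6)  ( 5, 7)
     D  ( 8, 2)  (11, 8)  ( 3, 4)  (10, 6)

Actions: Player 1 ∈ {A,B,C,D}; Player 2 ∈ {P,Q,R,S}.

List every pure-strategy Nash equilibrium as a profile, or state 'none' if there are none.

PSNE = {(C,P), (D,Q)}

(A,P): not NE [P1→C gives 9>7]
(A,Q): not NE [P1→D gives 11>8; P2→S gives 9>1]
(A,R): not NE [P2→S gives 9>4]
(A,S): not NE [P1→D gives 10>9]
(B,P): not NE [P1→C gives 9>7; P2→R gives 9>7]
(B,Q): not NE [P1→D gives 11>9; P2→R gives 9>4]
(B,R): not NE [P1→A gives 6>5]
(B,S): not NE [P1→D gives 10>4; P2→R gives 9>2]
(C,P): NE
(C,Q): not NE [P1→D gives 11>7]
(C,R): not NE [P1→A gives 6>0; P2→S gives 7>6]
(C,S): not NE [P1→D gives 10>5]
(D,P): not NE [P1→C gives 9>8; P2→Q gives 8>2]
(D,Q): NE
(D,R): not NE [P1→A gives 6>3; P2→Q gives 8>4]
(D,S): not NE [P2→Q gives 8>6]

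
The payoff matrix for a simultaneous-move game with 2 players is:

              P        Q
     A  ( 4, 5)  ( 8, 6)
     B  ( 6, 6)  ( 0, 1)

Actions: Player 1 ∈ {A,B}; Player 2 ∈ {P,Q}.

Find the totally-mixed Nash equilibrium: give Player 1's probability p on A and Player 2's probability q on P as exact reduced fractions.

P1 indiff ⇒ q·4+(1-q)·8 = q·6+(1-q)·0 ⇒ q(-2) = (1-q)(-8) ⇒ q = 4/5
P2 indiff ⇒ p·5+(1-p)·6 = p·6+(1-p)·1 ⇒ p(-1) = (1-p)(-5) ⇒ p = 5/6

p=5/6, q=4/5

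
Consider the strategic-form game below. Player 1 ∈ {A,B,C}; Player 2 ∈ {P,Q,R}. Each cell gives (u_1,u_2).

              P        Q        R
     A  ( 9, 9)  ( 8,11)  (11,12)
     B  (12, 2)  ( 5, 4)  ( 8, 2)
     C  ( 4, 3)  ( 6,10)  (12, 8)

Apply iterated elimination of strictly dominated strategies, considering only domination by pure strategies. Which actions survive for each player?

Survivors P1:{A,C} P2:{Q,R}

P2 drop P (Q beats it: A:11>9 B:4>2 C:10>3)
P1 drop B (A beats it: Q:8>5 R:11>8)
P1→{A,C} P2→{Q,R}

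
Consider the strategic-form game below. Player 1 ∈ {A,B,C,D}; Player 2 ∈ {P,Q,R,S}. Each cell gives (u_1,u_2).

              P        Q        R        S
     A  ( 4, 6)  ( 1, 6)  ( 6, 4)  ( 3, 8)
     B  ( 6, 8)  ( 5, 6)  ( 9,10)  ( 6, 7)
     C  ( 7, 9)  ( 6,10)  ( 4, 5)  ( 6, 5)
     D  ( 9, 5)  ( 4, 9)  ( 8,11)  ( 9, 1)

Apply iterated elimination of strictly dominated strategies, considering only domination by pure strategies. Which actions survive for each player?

P1 drop A (B beats it: P:6>4 Q:5>1 R:9>6 S:6>3)
P2 drop S (P beats it: B:8>7 C:9>5 D:5>1)
P1→{B,C,D} P2→{P,Q,R}

Remaining: P1:{B,C,D} P2:{P,Q,R}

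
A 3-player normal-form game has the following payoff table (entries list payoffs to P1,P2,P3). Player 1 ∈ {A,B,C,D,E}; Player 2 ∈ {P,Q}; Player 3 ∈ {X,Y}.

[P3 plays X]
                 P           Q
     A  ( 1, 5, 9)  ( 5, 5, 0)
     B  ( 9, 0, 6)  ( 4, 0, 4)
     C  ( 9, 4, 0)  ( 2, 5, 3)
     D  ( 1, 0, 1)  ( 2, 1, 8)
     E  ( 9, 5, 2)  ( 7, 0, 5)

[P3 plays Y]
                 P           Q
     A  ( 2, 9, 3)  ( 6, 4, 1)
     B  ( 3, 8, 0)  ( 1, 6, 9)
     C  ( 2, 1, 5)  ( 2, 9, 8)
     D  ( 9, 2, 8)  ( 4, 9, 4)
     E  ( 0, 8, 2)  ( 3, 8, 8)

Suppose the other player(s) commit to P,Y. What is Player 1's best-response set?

u_1(A vs P,Y) = 2
u_1(B vs P,Y) = 3
u_1(C vs P,Y) = 2
u_1(D vs P,Y) = 9
u_1(E vs P,Y) = 0
max payoff 9 at {D}

BR_1 = {D}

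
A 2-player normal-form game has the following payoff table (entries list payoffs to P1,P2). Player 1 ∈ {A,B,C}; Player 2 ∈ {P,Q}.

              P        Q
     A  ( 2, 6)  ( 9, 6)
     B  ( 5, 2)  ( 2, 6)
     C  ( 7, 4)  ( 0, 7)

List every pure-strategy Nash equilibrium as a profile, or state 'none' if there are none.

Nash profiles: (A,Q)

(A,P): not NE [P1→C gives 7>2]
(A,Q): NE
(B,P): not NE [P1→C gives 7>5; P2→Q gives 6>2]
(B,Q): not NE [P1→A gives 9>2]
(C,P): not NE [P2→Q gives 7>4]
(C,Q): not NE [P1→A gives 9>0]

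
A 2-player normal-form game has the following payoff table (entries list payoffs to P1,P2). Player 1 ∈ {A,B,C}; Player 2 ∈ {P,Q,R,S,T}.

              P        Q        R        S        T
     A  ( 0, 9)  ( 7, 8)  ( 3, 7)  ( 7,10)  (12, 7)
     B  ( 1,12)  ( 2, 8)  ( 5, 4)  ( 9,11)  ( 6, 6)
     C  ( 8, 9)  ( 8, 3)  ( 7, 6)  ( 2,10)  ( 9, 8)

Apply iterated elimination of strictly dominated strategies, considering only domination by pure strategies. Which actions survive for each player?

Remaining: P1:{B,C} P2:{P,S}

P2 drop Q (P beats it: A:9>8 B:12>8 C:9>3)
P2 drop R (P beats it: A:9>7 B:12>4 C:9>6)
P2 drop T (P beats it: A:9>7 B:12>6 C:9>8)
P1 drop A (B beats it: P:1>0 S:9>7)
P1→{B,C} P2→{P,S}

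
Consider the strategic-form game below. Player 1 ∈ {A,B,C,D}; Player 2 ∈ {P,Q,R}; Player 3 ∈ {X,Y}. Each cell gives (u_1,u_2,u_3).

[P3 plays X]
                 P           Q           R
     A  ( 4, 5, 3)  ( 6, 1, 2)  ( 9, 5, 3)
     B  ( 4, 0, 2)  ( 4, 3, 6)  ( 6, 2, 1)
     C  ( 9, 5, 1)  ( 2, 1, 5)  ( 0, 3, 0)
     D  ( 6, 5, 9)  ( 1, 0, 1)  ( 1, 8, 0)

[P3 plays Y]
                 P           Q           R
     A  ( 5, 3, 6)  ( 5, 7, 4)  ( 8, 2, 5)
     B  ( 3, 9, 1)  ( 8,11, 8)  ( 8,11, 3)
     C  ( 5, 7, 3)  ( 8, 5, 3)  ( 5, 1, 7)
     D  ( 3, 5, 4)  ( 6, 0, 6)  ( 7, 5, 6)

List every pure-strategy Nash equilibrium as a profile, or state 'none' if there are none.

Nash profiles: (B,Q,Y), (B,R,Y), (C,P,Y)

(A,P,X): not NE [P1→C gives 9>4; P3→Y gives 6>3]
(A,P,Y): not NE [P2→Q gives 7>3]
(A,Q,X): not NE [P2→R gives 5>1; P3→Y gives 4>2]
(A,Q,Y): not NE [P1→C gives 8>5]
(A,R,X): not NE [P3→Y gives 5>3]
(A,R,Y): not NE [P2→Q gives 7>2]
(B,P,X): not NE [P1→C gives 9>4; P2→Q gives 3>0]
(B,P,Y): not NE [P1→C gives 5>3; P2→R gives 11>9; P3→X gives 2>1]
(B,Q,X): not NE [P1→A gives 6>4; P3→Y gives 8>6]
(B,Q,Y): NE
(B,R,X): not NE [P1→A gives 9>6; P2→Q gives 3>2; P3→Y gives 3>1]
(B,R,Y): NE
(C,P,X): not NE [P3→Y gives 3>1]
(C,P,Y): NE
(C,Q,X): not NE [P1→A gives 6>2; P2→P gives 5>1]
(C,Q,Y): not NE [P2→P gives 7>5; P3→X gives 5>3]
(C,R,X): not NE [P1→A gives 9>0; P2→P gives 5>3; P3→Y gives 7>0]
(C,R,Y): not NE [P1→B gives 8>5; P2→P gives 7>1]
(D,P,X): not NE [P1→C gives 9>6; P2→R gives 8>5]
(D,P,Y): not NE [P1→C gives 5>3; P3→X gives 9>4]
(D,Q,X): not NE [P1→A gives 6>1; P2→R gives 8>0; P3→Y gives 6>1]
(D,Q,Y): not NE [P1→C gives 8>6; P2→R gives 5>0]
(D,R,X): not NE [P1→A gives 9>1; P3→Y gives 6>0]
(D,R,Y): not NE [P1→B gives 8>7]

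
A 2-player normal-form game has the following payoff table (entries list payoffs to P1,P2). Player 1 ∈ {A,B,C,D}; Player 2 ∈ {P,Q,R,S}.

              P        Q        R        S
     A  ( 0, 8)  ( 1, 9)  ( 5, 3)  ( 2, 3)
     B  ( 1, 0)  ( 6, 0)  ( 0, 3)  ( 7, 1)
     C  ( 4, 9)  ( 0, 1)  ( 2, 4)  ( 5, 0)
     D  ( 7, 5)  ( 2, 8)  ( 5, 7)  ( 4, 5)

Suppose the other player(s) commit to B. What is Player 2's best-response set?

u_2(P vs B) = 0
u_2(Q vs B) = 0
u_2(R vs B) = 3
u_2(S vs B) = 1
max payoff 3 at {R}

BR_2 = {R}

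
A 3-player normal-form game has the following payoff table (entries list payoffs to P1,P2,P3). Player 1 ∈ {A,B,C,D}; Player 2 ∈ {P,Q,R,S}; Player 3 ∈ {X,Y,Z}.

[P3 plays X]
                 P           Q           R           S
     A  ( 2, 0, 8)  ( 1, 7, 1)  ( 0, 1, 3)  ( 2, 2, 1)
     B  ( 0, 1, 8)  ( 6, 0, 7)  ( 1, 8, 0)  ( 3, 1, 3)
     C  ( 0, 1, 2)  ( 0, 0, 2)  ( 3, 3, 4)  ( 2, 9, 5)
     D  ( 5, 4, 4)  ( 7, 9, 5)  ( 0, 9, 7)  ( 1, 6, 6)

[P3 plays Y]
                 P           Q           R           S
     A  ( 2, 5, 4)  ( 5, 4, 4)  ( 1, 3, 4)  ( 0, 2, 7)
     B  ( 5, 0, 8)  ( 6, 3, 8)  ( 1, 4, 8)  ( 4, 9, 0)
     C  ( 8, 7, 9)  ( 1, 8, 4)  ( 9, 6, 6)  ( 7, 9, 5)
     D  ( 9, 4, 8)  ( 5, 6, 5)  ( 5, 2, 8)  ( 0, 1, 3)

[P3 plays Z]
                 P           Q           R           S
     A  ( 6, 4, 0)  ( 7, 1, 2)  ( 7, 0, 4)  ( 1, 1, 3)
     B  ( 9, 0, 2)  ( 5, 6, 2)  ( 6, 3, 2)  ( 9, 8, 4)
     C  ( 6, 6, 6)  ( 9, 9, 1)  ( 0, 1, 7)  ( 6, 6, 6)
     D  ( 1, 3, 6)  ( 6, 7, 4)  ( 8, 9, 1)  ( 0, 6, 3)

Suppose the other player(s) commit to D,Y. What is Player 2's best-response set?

BR_2 = {Q}

u_2(P vs D,Y) = 4
u_2(Q vs D,Y) = 6
u_2(R vs D,Y) = 2
u_2(S vs D,Y) = 1
max payoff 6 at {Q}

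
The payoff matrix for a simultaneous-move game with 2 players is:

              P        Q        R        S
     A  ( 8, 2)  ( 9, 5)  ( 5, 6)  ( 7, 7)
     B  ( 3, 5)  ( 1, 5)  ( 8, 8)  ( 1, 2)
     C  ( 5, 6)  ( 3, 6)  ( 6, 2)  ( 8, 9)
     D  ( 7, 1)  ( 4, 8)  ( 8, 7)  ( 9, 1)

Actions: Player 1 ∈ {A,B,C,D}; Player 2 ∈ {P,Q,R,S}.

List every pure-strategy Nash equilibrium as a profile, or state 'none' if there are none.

PSNE = {(B,R)}

(A,P): not NE [P2→S gives 7>2]
(A,Q): not NE [P2→S gives 7>5]
(A,R): not NE [P1→D gives 8>5; P2→S gives 7>6]
(A,S): not NE [P1→D gives 9>7]
(B,P): not NE [P1→A gives 8>3; P2→R gives 8>5]
(B,Q): not NE [P1→A gives 9>1; P2→R gives 8>5]
(B,R): NE
(B,S): not NE [P1→D gives 9>1; P2→R gives 8>2]
(C,P): not NE [P1→A gives 8>5; P2→S gives 9>6]
(C,Q): not NE [P1→A gives 9>3; P2→S gives 9>6]
(C,R): not NE [P1→D gives 8>6; P2→S gives 9>2]
(C,S): not NE [P1→D gives 9>8]
(D,P): not NE [P1→A gives 8>7; P2→Q gives 8>1]
(D,Q): not NE [P1→A gives 9>4]
(D,R): not NE [P2→Q gives 8>7]
(D,S): not NE [P2→Q gives 8>1]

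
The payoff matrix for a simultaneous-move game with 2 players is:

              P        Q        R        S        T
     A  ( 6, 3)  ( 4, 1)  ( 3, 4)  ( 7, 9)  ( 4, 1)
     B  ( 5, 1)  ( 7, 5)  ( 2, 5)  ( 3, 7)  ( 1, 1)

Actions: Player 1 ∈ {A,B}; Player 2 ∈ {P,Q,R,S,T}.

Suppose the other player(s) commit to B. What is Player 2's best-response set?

u_2(P vs B) = 1
u_2(Q vs B) = 5
u_2(R vs B) = 5
u_2(S vs B) = 7
u_2(T vs B) = 1
max payoff 7 at {S}

BR_2 = {S}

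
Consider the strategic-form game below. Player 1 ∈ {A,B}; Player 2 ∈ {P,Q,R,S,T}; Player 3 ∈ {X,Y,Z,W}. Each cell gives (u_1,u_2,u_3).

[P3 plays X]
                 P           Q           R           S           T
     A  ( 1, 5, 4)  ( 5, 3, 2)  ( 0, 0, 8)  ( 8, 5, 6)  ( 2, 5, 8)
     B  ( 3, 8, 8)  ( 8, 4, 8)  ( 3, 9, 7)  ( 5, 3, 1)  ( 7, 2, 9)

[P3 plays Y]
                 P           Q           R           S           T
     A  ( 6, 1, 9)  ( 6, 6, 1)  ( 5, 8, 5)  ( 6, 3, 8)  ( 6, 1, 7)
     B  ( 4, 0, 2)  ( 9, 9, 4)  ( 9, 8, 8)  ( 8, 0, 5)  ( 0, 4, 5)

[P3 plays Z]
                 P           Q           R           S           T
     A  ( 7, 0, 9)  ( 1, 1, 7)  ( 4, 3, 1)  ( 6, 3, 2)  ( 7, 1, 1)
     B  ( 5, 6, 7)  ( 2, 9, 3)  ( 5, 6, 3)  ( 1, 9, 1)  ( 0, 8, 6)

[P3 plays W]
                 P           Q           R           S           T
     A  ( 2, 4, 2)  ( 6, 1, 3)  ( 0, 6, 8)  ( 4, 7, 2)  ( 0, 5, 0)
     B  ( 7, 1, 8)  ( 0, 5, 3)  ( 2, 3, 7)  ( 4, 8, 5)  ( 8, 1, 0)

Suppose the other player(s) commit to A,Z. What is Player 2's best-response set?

u_2(P vs A,Z) = 0
u_2(Q vs A,Z) = 1
u_2(R vs A,Z) = 3
u_2(S vs A,Z) = 3
u_2(T vs A,Z) = 1
max payoff 3 at {R,S}

BR_2 = {R,S}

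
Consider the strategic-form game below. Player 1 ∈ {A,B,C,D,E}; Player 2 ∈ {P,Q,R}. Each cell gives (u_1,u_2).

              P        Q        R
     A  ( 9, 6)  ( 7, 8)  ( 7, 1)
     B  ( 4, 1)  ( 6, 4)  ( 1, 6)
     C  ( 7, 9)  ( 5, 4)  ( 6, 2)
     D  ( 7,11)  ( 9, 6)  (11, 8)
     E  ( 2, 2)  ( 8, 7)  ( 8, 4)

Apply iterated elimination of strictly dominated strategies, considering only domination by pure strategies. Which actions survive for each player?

Remaining: P1:{A,D} P2:{P,Q}

P1 drop B (A beats it: P:9>4 Q:7>6 R:7>1)
P1 drop C (A beats it: P:9>7 Q:7>5 R:7>6)
P1 drop E (D beats it: P:7>2 Q:9>8 R:11>8)
P2 drop R (P beats it: A:6>1 D:11>8)
P1→{A,D} P2→{P,Q}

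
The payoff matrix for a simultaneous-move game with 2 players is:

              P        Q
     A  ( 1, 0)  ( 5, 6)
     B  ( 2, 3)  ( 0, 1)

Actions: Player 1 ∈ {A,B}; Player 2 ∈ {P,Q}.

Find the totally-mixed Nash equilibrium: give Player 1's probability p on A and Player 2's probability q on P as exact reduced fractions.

P1 mixes 1/4 on A; P2 mixes 5/6 on P

P1 indiff ⇒ q·1+(1-q)·5 = q·2+(1-q)·0 ⇒ q(-1) = (1-q)(-5) ⇒ q = 5/6
P2 indiff ⇒ p·0+(1-p)·3 = p·6+(1-p)·1 ⇒ p(-6) = (1-p)(-2) ⇒ p = 1/4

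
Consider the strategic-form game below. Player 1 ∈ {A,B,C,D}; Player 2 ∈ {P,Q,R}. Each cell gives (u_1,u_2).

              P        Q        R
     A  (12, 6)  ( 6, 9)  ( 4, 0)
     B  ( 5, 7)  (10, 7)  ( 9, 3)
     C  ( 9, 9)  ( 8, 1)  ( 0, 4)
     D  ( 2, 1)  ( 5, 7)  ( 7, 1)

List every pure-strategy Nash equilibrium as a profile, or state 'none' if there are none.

NE set: (B,Q)

(A,P): not NE [P2→Q gives 9>6]
(A,Q): not NE [P1→B gives 10>6]
(A,R): not NE [P1→B gives 9>4; P2→Q gives 9>0]
(B,P): not NE [P1→A gives 12>5]
(B,Q): NE
(B,R): not NE [P2→Q gives 7>3]
(C,P): not NE [P1→A gives 12>9]
(C,Q): not NE [P1→B gives 10>8; P2→P gives 9>1]
(C,R): not NE [P1→B gives 9>0; P2→P gives 9>4]
(D,P): not NE [P1→A gives 12>2; P2→Q gives 7>1]
(D,Q): not NE [P1→B gives 10>5]
(D,R): not NE [P1→B gives 9>7; P2→Q gives 7>1]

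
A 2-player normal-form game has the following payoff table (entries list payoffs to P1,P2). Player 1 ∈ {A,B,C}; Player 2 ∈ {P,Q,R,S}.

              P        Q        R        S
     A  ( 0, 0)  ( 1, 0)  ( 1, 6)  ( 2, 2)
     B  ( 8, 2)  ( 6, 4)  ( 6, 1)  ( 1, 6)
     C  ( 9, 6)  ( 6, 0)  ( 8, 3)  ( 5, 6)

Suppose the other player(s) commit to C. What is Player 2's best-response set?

BR_2 = {P,S}

u_2(P vs C) = 6
u_2(Q vs C) = 0
u_2(R vs C) = 3
u_2(S vs C) = 6
max payoff 6 at {P,S}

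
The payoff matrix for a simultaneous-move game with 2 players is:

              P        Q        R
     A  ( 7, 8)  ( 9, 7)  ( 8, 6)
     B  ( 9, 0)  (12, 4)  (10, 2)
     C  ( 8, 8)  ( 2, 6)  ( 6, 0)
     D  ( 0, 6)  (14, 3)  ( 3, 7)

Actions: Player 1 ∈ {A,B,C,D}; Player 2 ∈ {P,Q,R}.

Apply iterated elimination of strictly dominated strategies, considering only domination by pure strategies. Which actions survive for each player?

P1 drop A (B beats it: P:9>7 Q:12>9 R:10>8)
P1 drop C (B beats it: P:9>8 Q:12>2 R:10>6)
P2 drop P (R beats it: B:2>0 D:7>6)
P1→{B,D} P2→{Q,R}

IESDS → P1:{B,D} P2:{Q,R}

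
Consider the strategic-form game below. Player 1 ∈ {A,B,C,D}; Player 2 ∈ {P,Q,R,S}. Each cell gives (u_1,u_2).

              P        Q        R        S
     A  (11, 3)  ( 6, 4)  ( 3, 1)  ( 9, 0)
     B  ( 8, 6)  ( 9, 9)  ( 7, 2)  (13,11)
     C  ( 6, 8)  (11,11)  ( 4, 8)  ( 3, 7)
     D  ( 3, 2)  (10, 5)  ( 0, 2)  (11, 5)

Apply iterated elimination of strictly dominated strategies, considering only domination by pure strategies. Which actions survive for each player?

P2 drop P (Q beats it: A:4>3 B:9>6 C:11>8 D:5>2)
P1 drop A (B beats it: Q:9>6 R:7>3 S:13>9)
P2 drop R (Q beats it: B:9>2 C:11>8 D:5>2)
P1→{B,C,D} P2→{Q,S}

IESDS → P1:{B,C,D} P2:{Q,S}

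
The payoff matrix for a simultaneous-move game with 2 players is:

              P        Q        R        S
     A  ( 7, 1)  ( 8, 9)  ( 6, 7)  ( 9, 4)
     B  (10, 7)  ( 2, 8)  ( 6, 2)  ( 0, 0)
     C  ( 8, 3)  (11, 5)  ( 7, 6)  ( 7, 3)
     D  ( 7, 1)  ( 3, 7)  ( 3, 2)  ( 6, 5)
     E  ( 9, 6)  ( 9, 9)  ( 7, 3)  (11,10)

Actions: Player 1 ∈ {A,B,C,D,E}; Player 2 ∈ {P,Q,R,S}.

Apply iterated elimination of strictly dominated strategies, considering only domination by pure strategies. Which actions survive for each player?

P1 drop A (E beats it: P:9>7 Q:9>8 R:7>6 S:11>9)
P1 drop D (C beats it: P:8>7 Q:11>3 R:7>3 S:7>6)
P2 drop P (Q beats it: B:8>7 C:5>3 E:9>6)
P1 drop B (C beats it: Q:11>2 R:7>6 S:7>0)
P1→{C,E} P2→{Q,R,S}

Remaining: P1:{C,E} P2:{Q,R,S}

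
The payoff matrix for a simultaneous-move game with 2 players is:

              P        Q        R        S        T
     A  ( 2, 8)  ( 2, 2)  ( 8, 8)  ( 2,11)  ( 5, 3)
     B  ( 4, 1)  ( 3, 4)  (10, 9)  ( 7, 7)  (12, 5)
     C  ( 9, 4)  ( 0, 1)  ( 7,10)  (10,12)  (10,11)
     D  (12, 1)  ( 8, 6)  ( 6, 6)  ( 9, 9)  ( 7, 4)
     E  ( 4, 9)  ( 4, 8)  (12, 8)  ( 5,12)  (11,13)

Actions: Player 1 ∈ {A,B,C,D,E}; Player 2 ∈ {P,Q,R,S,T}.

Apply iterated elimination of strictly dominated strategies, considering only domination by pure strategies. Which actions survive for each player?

P1 drop A (B beats it: P:4>2 Q:3>2 R:10>8 S:7>2 T:12>5)
P2 drop P (S beats it: B:7>1 C:12>4 D:9>1 E:12>9)
P2 drop Q (S beats it: B:7>4 C:12>1 D:9>6 E:12>8)
P1 drop D (C beats it: R:7>6 S:10>9 T:10>7)
P1→{B,C,E} P2→{R,S,T}

Survivors P1:{B,C,E} P2:{R,S,T}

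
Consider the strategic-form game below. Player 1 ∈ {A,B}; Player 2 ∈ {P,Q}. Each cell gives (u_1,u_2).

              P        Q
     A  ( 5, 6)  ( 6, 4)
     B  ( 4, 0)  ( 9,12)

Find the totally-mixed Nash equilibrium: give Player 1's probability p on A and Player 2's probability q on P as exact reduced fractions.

P1 indiff ⇒ q·5+(1-q)·6 = q·4+(1-q)·9 ⇒ q(1) = (1-q)(3) ⇒ q = 3/4
P2 indiff ⇒ p·6+(1-p)·0 = p·4+(1-p)·12 ⇒ p(2) = (1-p)(12) ⇒ p = 6/7

(p,q) = (6/7, 3/4)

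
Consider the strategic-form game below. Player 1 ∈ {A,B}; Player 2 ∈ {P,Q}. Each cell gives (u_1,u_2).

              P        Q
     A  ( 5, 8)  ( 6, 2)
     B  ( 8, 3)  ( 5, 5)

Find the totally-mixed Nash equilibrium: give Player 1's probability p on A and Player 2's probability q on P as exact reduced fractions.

P1 indiff ⇒ q·5+(1-q)·6 = q·8+(1-q)·5 ⇒ q(-3) = (1-q)(-1) ⇒ q = 1/4
P2 indiff ⇒ p·8+(1-p)·3 = p·2+(1-p)·5 ⇒ p(6) = (1-p)(2) ⇒ p = 1/4

(p,q) = (1/4, 1/4)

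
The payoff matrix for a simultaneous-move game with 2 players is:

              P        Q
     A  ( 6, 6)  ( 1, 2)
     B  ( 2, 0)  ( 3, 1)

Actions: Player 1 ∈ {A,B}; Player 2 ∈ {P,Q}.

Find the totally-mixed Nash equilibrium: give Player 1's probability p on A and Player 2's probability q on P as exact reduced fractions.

P1 indiff ⇒ q·6+(1-q)·1 = q·2+(1-q)·3 ⇒ q(4) = (1-q)(2) ⇒ q = 1/3
P2 indiff ⇒ p·6+(1-p)·0 = p·2+(1-p)·1 ⇒ p(4) = (1-p)(1) ⇒ p = 1/5

(p,q) = (1/5, 1/3)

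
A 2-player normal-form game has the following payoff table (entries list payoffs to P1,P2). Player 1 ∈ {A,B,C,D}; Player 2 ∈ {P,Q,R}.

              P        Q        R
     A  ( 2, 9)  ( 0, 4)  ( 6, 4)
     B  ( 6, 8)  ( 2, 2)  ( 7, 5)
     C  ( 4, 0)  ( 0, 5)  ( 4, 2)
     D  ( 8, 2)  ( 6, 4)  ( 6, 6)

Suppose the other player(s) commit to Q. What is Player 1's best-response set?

BR_1 = {D}

u_1(A vs Q) = 0
u_1(B vs Q) = 2
u_1(C vs Q) = 0
u_1(D vs Q) = 6
max payoff 6 at {D}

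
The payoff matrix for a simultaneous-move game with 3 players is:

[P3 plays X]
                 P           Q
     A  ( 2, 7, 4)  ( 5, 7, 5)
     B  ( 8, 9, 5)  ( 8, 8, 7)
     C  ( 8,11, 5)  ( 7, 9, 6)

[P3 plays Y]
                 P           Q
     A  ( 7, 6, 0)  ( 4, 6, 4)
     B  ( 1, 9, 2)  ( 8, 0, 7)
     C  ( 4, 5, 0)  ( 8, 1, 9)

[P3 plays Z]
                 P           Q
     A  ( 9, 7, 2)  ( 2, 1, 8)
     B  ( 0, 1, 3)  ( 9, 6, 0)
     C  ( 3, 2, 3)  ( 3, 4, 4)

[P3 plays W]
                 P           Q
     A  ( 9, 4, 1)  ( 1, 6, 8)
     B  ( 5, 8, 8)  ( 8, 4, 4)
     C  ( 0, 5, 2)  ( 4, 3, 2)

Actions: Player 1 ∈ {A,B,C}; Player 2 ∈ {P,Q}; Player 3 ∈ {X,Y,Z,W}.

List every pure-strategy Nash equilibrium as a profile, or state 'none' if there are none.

(A,P,X): not NE [P1→C gives 8>2]
(A,P,Y): not NE [P3→X gives 4>0]
(A,P,Z): not NE [P3→X gives 4>2]
(A,P,W): not NE [P2→Q gives 6>4; P3→X gives 4>1]
(A,Q,X): not NE [P1→B gives 8>5; P3→W gives 8>5]
(A,Q,Y): not NE [P1→C gives 8>4; P3→W gives 8>4]
(A,Q,Z): not NE [P1→B gives 9>2; P2→P gives 7>1]
(A,Q,W): not NE [P1→B gives 8>1]
(B,P,X): not NE [P3→W gives 8>5]
(B,P,Y): not NE [P1→A gives 7>1; P3→W gives 8>2]
(B,P,Z): not NE [P1→A gives 9>0; P2→Q gives 6>1; P3→W gives 8>3]
(B,P,W): not NE [P1→A gives 9>5]
(B,Q,X): not NE [P2→P gives 9>8]
(B,Q,Y): not NE [P2→P gives 9>0]
(B,Q,Z): not NE [P3→Y gives 7>0]
(B,Q,W): not NE [P2→P gives 8>4; P3→Y gives 7>4]
(C,P,X): NE
(C,P,Y): not NE [P1→A gives 7>4; P3→X gives 5>0]
(C,P,Z): not NE [P1→A gives 9>3; P2→Q gives 4>2; P3→X gives 5>3]
(C,P,W): not NE [P1→A gives 9>0; P3→X gives 5>2]
(C,Q,X): not NE [P1→B gives 8>7; P2→P gives 11>9; P3→Y gives 9>6]
(C,Q,Y): not NE [P2→P gives 5>1]
(C,Q,Z): not NE [P1→B gives 9>3; P3→Y gives 9>4]
(C,Q,W): not NE [P1→B gives 8>4; P2→P gives 5>3; P3→Y gives 9>2]

PSNE = {(C,P,X)}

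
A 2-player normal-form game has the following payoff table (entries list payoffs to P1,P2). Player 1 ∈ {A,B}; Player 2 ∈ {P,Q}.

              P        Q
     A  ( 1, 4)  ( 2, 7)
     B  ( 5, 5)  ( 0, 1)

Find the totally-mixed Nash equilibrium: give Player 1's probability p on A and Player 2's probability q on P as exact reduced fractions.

P1 indiff ⇒ q·1+(1-q)·2 = q·5+(1-q)·0 ⇒ q(-4) = (1-q)(-2) ⇒ q = 1/3
P2 indiff ⇒ p·4+(1-p)·5 = p·7+(1-p)·1 ⇒ p(-3) = (1-p)(-4) ⇒ p = 4/7

p=4/7, q=1/3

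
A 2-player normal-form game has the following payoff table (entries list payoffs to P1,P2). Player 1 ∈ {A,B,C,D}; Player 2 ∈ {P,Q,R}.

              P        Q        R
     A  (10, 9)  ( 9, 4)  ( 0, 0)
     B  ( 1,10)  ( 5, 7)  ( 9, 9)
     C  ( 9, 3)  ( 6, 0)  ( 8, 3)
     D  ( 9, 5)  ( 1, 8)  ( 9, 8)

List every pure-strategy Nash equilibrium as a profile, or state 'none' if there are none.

(A,P): NE
(A,Q): not NE [P2→P gives 9>4]
(A,R): not NE [P1→D gives 9>0; P2→P gives 9>0]
(B,P): not NE [P1→A gives 10>1]
(B,Q): not NE [P1→A gives 9>5; P2→P gives 10>7]
(B,R): not NE [P2→P gives 10>9]
(C,P): not NE [P1→A gives 10>9]
(C,Q): not NE [P1→A gives 9>6; P2→R gives 3>0]
(C,R): not NE [P1→D gives 9>8]
(D,P): not NE [P1→A gives 10>9; P2→R gives 8>5]
(D,Q): not NE [P1→A gives 9>1]
(D,R): NE

Nash profiles: (A,P), (D,R)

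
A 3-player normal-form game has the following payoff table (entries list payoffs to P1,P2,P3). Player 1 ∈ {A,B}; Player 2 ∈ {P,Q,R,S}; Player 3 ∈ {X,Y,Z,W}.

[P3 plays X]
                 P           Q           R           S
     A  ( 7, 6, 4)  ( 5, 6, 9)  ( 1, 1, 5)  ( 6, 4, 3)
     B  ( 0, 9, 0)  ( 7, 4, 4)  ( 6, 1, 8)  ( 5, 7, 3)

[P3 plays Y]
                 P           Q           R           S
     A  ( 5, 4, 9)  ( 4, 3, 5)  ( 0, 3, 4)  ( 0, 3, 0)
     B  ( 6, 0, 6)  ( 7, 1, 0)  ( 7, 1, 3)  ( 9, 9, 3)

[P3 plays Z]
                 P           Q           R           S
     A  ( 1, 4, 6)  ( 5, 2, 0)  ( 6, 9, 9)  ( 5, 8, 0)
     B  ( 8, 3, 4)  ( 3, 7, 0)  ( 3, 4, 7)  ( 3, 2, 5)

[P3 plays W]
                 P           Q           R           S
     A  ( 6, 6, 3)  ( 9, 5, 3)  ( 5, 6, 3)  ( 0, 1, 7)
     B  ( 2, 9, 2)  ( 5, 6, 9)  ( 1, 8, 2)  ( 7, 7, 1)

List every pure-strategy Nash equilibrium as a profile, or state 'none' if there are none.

NE set: (A,R,Z)

(A,P,X): not NE [P3→Y gives 9>4]
(A,P,Y): not NE [P1→B gives 6>5]
(A,P,Z): not NE [P1→B gives 8>1; P2→R gives 9>4; P3→Y gives 9>6]
(A,P,W): not NE [P3→Y gives 9>3]
(A,Q,X): not NE [P1→B gives 7>5]
(A,Q,Y): not NE [P1→B gives 7>4; P2→P gives 4>3; P3→X gives 9>5]
(A,Q,Z): not NE [P2→R gives 9>2; P3→X gives 9>0]
(A,Q,W): not NE [P2→R gives 6>5; P3→X gives 9>3]
(A,R,X): not NE [P1→B gives 6>1; P2→Q gives 6>1; P3→Z gives 9>5]
(A,R,Y): not NE [P1→B gives 7>0; P2→P gives 4>3; P3→Z gives 9>4]
(A,R,Z): NE
(A,R,W): not NE [P3→Z gives 9>3]
(A,S,X): not NE [P2→Q gives 6>4; P3→W gives 7>3]
(A,S,Y): not NE [P1→B gives 9>0; P2→P gives 4>3; P3→W gives 7>0]
(A,S,Z): not NE [P2→R gives 9>8; P3→W gives 7>0]
(A,S,W): not NE [P1→B gives 7>0; P2→R gives 6>1]
(B,P,X): not NE [P1→A gives 7>0; P3→Y gives 6>0]
(B,P,Y): not NE [P2→S gives 9>0]
(B,P,Z): not NE [P2→Q gives 7>3; P3→Y gives 6>4]
(B,P,W): not NE [P1→A gives 6>2; P3→Y gives 6>2]
(B,Q,X): not NE [P2→P gives 9>4; P3→W gives 9>4]
(B,Q,Y): not NE [P2→S gives 9>1; P3→W gives 9>0]
(B,Q,Z): not NE [P1→A gives 5>3; P3→W gives 9>0]
(B,Q,W): not NE [P1→A gives 9>5; P2→P gives 9>6]
(B,R,X): not NE [P2→P gives 9>1]
(B,R,Y): not NE [P2→S gives 9>1; P3→X gives 8>3]
(B,R,Z): not NE [P1→A gives 6>3; P2→Q gives 7>4; P3→X gives 8>7]
(B,R,W): not NE [P1→A gives 5>1; P2→P gives 9>8; P3→X gives 8>2]
(B,S,X): not NE [P1→A gives 6>5; P2→P gives 9>7; P3→Z gives 5>3]
(B,S,Y): not NE [P3→Z gives 5>3]
(B,S,Z): not NE [P1→A gives 5>3; P2→Q gives 7>2]
(B,S,W): not NE [P2→P gives 9>7; P3→Z gives 5>1]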